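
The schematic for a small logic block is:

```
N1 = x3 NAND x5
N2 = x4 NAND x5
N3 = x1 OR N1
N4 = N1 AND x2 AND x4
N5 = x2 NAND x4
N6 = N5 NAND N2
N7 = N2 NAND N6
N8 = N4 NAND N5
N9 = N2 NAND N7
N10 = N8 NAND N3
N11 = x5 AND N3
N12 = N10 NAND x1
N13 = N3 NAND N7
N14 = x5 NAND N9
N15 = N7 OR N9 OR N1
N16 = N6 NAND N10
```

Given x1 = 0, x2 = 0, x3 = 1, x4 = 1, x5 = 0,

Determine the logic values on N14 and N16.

N14 = 1, N16 = 1

N1 = x3 NAND x5 = 1 NAND 0 = 1
N2 = x4 NAND x5 = 1 NAND 0 = 1
N3 = x1 OR N1 = 0 OR 1 = 1
N4 = N1 AND x2 AND x4 = 1 AND 0 AND 1 = 0
N5 = x2 NAND x4 = 0 NAND 1 = 1
N6 = N5 NAND N2 = 1 NAND 1 = 0
N7 = N2 NAND N6 = 1 NAND 0 = 1
N8 = N4 NAND N5 = 0 NAND 1 = 1
N9 = N2 NAND N7 = 1 NAND 1 = 0
N10 = N8 NAND N3 = 1 NAND 1 = 0
N14 = x5 NAND N9 = 0 NAND 0 = 1
N16 = N6 NAND N10 = 0 NAND 0 = 1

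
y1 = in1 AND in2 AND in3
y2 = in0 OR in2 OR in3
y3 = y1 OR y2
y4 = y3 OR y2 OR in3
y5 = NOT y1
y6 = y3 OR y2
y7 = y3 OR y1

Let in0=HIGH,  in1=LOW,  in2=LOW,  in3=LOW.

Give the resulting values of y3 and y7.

y1 = in1 AND in2 AND in3 = LOW AND LOW AND LOW = LOW
y2 = in0 OR in2 OR in3 = HIGH OR LOW OR LOW = HIGH
y3 = y1 OR y2 = LOW OR HIGH = HIGH
y7 = y3 OR y1 = HIGH OR LOW = HIGH

y3 = HIGH, y7 = HIGH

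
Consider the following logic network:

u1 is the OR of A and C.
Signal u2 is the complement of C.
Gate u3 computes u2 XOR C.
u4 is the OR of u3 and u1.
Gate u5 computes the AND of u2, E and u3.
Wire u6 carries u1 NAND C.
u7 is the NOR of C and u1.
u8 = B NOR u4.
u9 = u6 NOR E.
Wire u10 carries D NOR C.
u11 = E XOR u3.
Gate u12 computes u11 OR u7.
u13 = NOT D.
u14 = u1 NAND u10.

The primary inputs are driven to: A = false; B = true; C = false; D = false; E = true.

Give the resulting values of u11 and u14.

u1 = A OR C = false OR false = false
u2 = NOT C = NOT false = true
u3 = u2 XOR C = true XOR false = true
u10 = D NOR C = false NOR false = true
u11 = E XOR u3 = true XOR true = false
u14 = u1 NAND u10 = false NAND true = true

u11 = false, u14 = true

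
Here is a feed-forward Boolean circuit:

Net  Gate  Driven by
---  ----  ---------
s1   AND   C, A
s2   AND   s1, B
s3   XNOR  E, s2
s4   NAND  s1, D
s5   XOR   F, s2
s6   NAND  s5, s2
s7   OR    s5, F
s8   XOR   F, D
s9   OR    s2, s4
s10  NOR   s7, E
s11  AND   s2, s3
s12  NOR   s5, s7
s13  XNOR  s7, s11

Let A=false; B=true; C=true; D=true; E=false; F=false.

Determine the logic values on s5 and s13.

s5 = false  s13 = true

s1 = C AND A = true AND false = false
s2 = s1 AND B = false AND true = false
s3 = E XNOR s2 = false XNOR false = true
s5 = F XOR s2 = false XOR false = false
s7 = s5 OR F = false OR false = false
s11 = s2 AND s3 = false AND true = false
s13 = s7 XNOR s11 = false XNOR false = true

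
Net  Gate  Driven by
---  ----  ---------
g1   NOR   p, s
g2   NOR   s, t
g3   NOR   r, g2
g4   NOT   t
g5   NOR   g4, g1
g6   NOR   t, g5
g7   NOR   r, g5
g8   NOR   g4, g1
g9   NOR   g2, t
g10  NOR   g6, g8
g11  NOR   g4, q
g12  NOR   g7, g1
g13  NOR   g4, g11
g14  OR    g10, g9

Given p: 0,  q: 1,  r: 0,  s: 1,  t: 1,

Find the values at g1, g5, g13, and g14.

g1 = 0; g5 = 1; g13 = 1; g14 = 0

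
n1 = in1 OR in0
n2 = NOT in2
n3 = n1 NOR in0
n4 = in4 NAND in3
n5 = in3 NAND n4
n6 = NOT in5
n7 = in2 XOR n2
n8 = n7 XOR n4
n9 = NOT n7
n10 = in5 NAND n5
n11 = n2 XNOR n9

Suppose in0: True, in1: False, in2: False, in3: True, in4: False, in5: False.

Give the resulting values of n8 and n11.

n8 = False, n11 = False

n2 = NOT in2 = NOT False = True
n4 = in4 NAND in3 = False NAND True = True
n7 = in2 XOR n2 = False XOR True = True
n8 = n7 XOR n4 = True XOR True = False
n9 = NOT n7 = NOT True = False
n11 = n2 XNOR n9 = True XNOR False = False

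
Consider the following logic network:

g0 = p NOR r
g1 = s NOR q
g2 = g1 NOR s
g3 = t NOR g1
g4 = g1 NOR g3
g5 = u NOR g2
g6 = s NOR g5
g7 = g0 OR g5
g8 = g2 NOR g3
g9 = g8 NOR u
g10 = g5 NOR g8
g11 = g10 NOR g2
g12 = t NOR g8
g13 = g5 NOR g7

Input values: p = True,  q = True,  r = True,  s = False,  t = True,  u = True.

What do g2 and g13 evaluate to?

g0 = p NOR r = True NOR True = False
g1 = s NOR q = False NOR True = False
g2 = g1 NOR s = False NOR False = True
g5 = u NOR g2 = True NOR True = False
g7 = g0 OR g5 = False OR False = False
g13 = g5 NOR g7 = False NOR False = True

g2 = True  g13 = True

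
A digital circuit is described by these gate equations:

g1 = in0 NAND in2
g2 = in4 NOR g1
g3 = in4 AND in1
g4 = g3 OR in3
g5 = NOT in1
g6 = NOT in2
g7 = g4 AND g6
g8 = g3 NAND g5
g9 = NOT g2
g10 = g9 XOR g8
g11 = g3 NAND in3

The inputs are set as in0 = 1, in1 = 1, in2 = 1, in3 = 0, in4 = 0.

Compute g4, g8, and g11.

g4 = 0, g8 = 1, g11 = 1

g3 = in4 AND in1 = 0 AND 1 = 0
g4 = g3 OR in3 = 0 OR 0 = 0
g5 = NOT in1 = NOT 1 = 0
g8 = g3 NAND g5 = 0 NAND 0 = 1
g11 = g3 NAND in3 = 0 NAND 0 = 1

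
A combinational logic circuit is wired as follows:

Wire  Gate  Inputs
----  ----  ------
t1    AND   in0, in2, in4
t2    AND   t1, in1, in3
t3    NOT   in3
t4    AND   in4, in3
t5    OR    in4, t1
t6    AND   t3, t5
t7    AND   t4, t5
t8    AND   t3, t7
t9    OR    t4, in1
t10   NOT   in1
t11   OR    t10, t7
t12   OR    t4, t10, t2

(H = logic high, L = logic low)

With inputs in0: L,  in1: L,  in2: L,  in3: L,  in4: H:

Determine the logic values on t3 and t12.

t1 = in0 AND in2 AND in4 = L AND L AND H = L
t2 = t1 AND in1 AND in3 = L AND L AND L = L
t3 = NOT in3 = NOT L = H
t4 = in4 AND in3 = H AND L = L
t10 = NOT in1 = NOT L = H
t12 = t4 OR t10 OR t2 = L OR H OR L = H

t3 = H, t12 = H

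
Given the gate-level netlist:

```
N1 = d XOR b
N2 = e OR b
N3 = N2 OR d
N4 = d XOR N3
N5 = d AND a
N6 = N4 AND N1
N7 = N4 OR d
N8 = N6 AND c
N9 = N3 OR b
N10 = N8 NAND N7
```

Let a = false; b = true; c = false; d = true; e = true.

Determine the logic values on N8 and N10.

N8 = false, N10 = true

N1 = d XOR b = true XOR true = false
N2 = e OR b = true OR true = true
N3 = N2 OR d = true OR true = true
N4 = d XOR N3 = true XOR true = false
N6 = N4 AND N1 = false AND false = false
N7 = N4 OR d = false OR true = true
N8 = N6 AND c = false AND false = false
N10 = N8 NAND N7 = false NAND true = true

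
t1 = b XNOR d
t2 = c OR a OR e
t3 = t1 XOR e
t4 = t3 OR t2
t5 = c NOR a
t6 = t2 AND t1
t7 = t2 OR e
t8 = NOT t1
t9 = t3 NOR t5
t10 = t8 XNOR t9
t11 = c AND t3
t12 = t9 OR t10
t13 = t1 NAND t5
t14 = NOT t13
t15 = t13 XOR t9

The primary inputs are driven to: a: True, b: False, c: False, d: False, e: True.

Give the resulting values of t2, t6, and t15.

t1 = b XNOR d = False XNOR False = True
t2 = c OR a OR e = False OR True OR True = True
t3 = t1 XOR e = True XOR True = False
t5 = c NOR a = False NOR True = False
t6 = t2 AND t1 = True AND True = True
t9 = t3 NOR t5 = False NOR False = True
t13 = t1 NAND t5 = True NAND False = True
t15 = t13 XOR t9 = True XOR True = False

t2 = True  t6 = True  t15 = False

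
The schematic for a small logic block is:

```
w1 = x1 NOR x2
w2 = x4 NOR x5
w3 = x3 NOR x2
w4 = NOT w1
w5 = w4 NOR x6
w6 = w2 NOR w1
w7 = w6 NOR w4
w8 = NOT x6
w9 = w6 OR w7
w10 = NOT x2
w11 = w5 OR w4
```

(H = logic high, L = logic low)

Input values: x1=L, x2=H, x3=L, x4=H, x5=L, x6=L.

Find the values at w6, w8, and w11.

w6 = H  w8 = H  w11 = H

w1 = x1 NOR x2 = L NOR H = L
w2 = x4 NOR x5 = H NOR L = L
w4 = NOT w1 = NOT L = H
w5 = w4 NOR x6 = H NOR L = L
w6 = w2 NOR w1 = L NOR L = H
w8 = NOT x6 = NOT L = H
w11 = w5 OR w4 = L OR H = H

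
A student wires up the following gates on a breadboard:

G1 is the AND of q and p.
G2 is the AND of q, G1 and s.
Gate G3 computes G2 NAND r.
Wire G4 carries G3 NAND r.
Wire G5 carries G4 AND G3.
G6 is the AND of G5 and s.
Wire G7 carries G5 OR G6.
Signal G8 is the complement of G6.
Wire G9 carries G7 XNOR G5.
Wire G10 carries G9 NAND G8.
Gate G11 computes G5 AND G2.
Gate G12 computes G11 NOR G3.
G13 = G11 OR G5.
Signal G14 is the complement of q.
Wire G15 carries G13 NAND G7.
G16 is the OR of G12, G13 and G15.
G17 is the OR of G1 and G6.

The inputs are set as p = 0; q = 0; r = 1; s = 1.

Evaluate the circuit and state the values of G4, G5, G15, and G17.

G4 = 0, G5 = 0, G15 = 1, G17 = 0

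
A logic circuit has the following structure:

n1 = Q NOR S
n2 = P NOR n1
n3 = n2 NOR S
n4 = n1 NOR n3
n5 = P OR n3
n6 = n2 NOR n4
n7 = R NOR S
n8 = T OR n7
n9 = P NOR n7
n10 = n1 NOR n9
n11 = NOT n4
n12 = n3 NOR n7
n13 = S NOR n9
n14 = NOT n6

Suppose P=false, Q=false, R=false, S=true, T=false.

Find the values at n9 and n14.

n1 = Q NOR S = false NOR true = false
n2 = P NOR n1 = false NOR false = true
n3 = n2 NOR S = true NOR true = false
n4 = n1 NOR n3 = false NOR false = true
n6 = n2 NOR n4 = true NOR true = false
n7 = R NOR S = false NOR true = false
n9 = P NOR n7 = false NOR false = true
n14 = NOT n6 = NOT false = true

n9 = true, n14 = true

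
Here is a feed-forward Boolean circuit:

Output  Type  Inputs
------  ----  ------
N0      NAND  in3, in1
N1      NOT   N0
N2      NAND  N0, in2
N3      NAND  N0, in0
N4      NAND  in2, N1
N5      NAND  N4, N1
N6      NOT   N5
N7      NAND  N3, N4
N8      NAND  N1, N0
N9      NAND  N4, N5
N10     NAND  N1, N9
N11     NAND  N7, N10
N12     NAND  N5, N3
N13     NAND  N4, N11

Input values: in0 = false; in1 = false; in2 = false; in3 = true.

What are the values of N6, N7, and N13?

N6 = false; N7 = false; N13 = false

N0 = in3 NAND in1 = true NAND false = true
N1 = NOT N0 = NOT true = false
N3 = N0 NAND in0 = true NAND false = true
N4 = in2 NAND N1 = false NAND false = true
N5 = N4 NAND N1 = true NAND false = true
N6 = NOT N5 = NOT true = false
N7 = N3 NAND N4 = true NAND true = false
N9 = N4 NAND N5 = true NAND true = false
N10 = N1 NAND N9 = false NAND false = true
N11 = N7 NAND N10 = false NAND true = true
N13 = N4 NAND N11 = true NAND true = false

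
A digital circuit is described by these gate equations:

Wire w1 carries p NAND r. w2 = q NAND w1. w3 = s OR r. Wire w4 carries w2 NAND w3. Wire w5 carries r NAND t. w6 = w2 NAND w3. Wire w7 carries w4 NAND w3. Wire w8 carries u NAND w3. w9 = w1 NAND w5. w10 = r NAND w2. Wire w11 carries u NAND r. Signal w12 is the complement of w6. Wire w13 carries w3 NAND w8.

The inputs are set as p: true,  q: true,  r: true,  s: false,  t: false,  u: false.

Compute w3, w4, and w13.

w3 = true, w4 = false, w13 = false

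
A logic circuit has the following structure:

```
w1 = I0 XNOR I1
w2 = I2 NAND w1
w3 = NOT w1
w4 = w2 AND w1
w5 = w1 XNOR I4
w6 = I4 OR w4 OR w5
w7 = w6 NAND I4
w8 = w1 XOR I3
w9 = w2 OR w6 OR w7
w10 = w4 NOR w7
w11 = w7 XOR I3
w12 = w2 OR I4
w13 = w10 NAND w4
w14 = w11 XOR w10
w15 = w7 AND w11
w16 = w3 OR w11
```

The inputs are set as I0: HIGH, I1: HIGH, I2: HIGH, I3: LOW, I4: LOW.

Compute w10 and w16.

w1 = I0 XNOR I1 = HIGH XNOR HIGH = HIGH
w2 = I2 NAND w1 = HIGH NAND HIGH = LOW
w3 = NOT w1 = NOT HIGH = LOW
w4 = w2 AND w1 = LOW AND HIGH = LOW
w5 = w1 XNOR I4 = HIGH XNOR LOW = LOW
w6 = I4 OR w4 OR w5 = LOW OR LOW OR LOW = LOW
w7 = w6 NAND I4 = LOW NAND LOW = HIGH
w10 = w4 NOR w7 = LOW NOR HIGH = LOW
w11 = w7 XOR I3 = HIGH XOR LOW = HIGH
w16 = w3 OR w11 = LOW OR HIGH = HIGH

w10 = LOW, w16 = HIGH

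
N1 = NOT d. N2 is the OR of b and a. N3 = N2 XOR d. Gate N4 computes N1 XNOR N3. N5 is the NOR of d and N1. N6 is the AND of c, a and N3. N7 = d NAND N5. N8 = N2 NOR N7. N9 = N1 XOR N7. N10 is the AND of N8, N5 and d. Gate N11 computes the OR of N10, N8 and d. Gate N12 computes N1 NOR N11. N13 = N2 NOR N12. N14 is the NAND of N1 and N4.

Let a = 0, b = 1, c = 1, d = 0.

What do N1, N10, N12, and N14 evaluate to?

N1 = NOT d = NOT 0 = 1
N2 = b OR a = 1 OR 0 = 1
N3 = N2 XOR d = 1 XOR 0 = 1
N4 = N1 XNOR N3 = 1 XNOR 1 = 1
N5 = d NOR N1 = 0 NOR 1 = 0
N7 = d NAND N5 = 0 NAND 0 = 1
N8 = N2 NOR N7 = 1 NOR 1 = 0
N10 = N8 AND N5 AND d = 0 AND 0 AND 0 = 0
N11 = N10 OR N8 OR d = 0 OR 0 OR 0 = 0
N12 = N1 NOR N11 = 1 NOR 0 = 0
N14 = N1 NAND N4 = 1 NAND 1 = 0

N1 = 1, N10 = 0, N12 = 0, N14 = 0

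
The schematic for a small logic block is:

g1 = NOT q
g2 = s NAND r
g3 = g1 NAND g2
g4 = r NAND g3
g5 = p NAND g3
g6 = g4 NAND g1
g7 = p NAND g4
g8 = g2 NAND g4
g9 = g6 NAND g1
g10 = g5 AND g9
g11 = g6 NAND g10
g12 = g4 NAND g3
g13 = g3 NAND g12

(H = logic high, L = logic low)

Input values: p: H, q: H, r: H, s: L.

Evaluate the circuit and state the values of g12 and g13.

g12 = H, g13 = L

g1 = NOT q = NOT H = L
g2 = s NAND r = L NAND H = H
g3 = g1 NAND g2 = L NAND H = H
g4 = r NAND g3 = H NAND H = L
g12 = g4 NAND g3 = L NAND H = H
g13 = g3 NAND g12 = H NAND H = L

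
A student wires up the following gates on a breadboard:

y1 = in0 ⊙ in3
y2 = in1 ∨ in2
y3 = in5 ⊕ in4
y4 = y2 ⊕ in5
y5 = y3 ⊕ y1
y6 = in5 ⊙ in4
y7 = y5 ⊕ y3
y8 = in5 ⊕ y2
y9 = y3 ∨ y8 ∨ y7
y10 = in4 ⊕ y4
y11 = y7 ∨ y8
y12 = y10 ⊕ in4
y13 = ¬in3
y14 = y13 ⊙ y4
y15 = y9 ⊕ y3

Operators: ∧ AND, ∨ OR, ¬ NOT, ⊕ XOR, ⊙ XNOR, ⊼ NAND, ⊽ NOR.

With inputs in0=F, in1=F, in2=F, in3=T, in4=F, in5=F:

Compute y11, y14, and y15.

y11 = F, y14 = T, y15 = F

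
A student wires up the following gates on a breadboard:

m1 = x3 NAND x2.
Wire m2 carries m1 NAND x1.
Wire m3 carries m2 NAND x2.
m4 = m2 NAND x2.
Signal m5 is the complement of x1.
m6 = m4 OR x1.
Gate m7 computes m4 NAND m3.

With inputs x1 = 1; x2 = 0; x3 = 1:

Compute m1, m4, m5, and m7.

m1 = x3 NAND x2 = 1 NAND 0 = 1
m2 = m1 NAND x1 = 1 NAND 1 = 0
m3 = m2 NAND x2 = 0 NAND 0 = 1
m4 = m2 NAND x2 = 0 NAND 0 = 1
m5 = NOT x1 = NOT 1 = 0
m7 = m4 NAND m3 = 1 NAND 1 = 0

m1 = 1, m4 = 1, m5 = 0, m7 = 0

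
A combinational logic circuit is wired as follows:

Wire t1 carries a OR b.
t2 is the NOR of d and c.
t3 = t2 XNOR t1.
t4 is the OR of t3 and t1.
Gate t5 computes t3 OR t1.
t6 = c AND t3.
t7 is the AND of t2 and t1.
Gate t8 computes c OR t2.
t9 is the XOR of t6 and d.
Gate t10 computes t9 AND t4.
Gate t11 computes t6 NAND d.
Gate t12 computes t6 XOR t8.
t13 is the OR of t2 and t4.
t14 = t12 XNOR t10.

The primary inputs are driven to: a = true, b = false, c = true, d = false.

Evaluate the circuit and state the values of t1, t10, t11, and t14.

t1 = true  t10 = false  t11 = true  t14 = false

t1 = a OR b = true OR false = true
t2 = d NOR c = false NOR true = false
t3 = t2 XNOR t1 = false XNOR true = false
t4 = t3 OR t1 = false OR true = true
t6 = c AND t3 = true AND false = false
t8 = c OR t2 = true OR false = true
t9 = t6 XOR d = false XOR false = false
t10 = t9 AND t4 = false AND true = false
t11 = t6 NAND d = false NAND false = true
t12 = t6 XOR t8 = false XOR true = true
t14 = t12 XNOR t10 = true XNOR false = false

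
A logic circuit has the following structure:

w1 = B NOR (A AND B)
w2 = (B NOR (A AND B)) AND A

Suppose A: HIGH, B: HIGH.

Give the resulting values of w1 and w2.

w1 = LOW  w2 = LOW

w1 = HIGH NOR (HIGH AND HIGH) = LOW
w2 = (HIGH NOR (HIGH AND HIGH)) AND HIGH = LOW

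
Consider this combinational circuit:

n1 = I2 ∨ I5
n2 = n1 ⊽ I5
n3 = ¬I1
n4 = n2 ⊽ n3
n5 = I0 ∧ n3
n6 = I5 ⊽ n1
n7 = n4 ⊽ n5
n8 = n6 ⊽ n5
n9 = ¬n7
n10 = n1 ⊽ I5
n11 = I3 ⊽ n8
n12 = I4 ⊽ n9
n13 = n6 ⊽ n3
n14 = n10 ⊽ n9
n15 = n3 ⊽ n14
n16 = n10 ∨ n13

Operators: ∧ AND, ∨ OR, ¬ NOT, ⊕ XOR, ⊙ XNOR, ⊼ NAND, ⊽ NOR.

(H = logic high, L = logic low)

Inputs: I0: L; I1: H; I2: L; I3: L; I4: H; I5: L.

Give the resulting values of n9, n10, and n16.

n9 = L; n10 = H; n16 = H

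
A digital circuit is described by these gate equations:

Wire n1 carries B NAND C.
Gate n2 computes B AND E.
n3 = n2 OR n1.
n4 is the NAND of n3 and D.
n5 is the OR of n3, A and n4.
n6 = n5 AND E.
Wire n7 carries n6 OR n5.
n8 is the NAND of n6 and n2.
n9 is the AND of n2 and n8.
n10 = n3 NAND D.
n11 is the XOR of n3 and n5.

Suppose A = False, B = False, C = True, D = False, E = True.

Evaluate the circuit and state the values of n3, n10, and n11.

n1 = B NAND C = False NAND True = True
n2 = B AND E = False AND True = False
n3 = n2 OR n1 = False OR True = True
n4 = n3 NAND D = True NAND False = True
n5 = n3 OR A OR n4 = True OR False OR True = True
n10 = n3 NAND D = True NAND False = True
n11 = n3 XOR n5 = True XOR True = False

n3 = True, n10 = True, n11 = False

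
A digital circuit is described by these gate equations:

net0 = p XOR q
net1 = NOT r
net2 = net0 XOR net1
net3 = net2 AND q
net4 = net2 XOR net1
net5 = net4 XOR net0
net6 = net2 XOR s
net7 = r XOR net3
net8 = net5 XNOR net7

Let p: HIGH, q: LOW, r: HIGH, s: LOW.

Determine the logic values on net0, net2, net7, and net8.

net0 = HIGH  net2 = HIGH  net7 = HIGH  net8 = LOW

net0 = p XOR q = HIGH XOR LOW = HIGH
net1 = NOT r = NOT HIGH = LOW
net2 = net0 XOR net1 = HIGH XOR LOW = HIGH
net3 = net2 AND q = HIGH AND LOW = LOW
net4 = net2 XOR net1 = HIGH XOR LOW = HIGH
net5 = net4 XOR net0 = HIGH XOR HIGH = LOW
net7 = r XOR net3 = HIGH XOR LOW = HIGH
net8 = net5 XNOR net7 = LOW XNOR HIGH = LOW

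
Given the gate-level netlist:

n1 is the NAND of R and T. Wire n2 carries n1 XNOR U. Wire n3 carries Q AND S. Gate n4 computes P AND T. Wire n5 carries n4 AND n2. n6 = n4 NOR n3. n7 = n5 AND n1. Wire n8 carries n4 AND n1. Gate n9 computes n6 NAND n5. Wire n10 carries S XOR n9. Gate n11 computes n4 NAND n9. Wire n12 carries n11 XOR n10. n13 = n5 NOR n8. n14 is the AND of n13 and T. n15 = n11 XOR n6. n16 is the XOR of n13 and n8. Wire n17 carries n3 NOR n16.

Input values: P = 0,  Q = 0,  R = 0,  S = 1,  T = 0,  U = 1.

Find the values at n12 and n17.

n1 = R NAND T = 0 NAND 0 = 1
n2 = n1 XNOR U = 1 XNOR 1 = 1
n3 = Q AND S = 0 AND 1 = 0
n4 = P AND T = 0 AND 0 = 0
n5 = n4 AND n2 = 0 AND 1 = 0
n6 = n4 NOR n3 = 0 NOR 0 = 1
n8 = n4 AND n1 = 0 AND 1 = 0
n9 = n6 NAND n5 = 1 NAND 0 = 1
n10 = S XOR n9 = 1 XOR 1 = 0
n11 = n4 NAND n9 = 0 NAND 1 = 1
n12 = n11 XOR n10 = 1 XOR 0 = 1
n13 = n5 NOR n8 = 0 NOR 0 = 1
n16 = n13 XOR n8 = 1 XOR 0 = 1
n17 = n3 NOR n16 = 0 NOR 1 = 0

n12 = 1, n17 = 0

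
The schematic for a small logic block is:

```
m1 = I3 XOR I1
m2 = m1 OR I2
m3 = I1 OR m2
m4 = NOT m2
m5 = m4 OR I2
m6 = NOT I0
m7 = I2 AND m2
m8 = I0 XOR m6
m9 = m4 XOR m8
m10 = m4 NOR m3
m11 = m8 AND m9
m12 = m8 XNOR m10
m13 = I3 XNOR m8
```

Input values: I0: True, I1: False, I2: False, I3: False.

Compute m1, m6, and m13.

m1 = I3 XOR I1 = False XOR False = False
m6 = NOT I0 = NOT True = False
m8 = I0 XOR m6 = True XOR False = True
m13 = I3 XNOR m8 = False XNOR True = False

m1 = False  m6 = False  m13 = False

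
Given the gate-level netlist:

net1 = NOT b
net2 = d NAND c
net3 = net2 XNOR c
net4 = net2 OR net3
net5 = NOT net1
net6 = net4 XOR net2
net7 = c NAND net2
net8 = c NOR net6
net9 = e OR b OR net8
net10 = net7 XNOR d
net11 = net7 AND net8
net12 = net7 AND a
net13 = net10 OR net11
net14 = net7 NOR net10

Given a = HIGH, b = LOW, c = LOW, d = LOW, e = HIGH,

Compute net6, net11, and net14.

net6 = LOW; net11 = HIGH; net14 = LOW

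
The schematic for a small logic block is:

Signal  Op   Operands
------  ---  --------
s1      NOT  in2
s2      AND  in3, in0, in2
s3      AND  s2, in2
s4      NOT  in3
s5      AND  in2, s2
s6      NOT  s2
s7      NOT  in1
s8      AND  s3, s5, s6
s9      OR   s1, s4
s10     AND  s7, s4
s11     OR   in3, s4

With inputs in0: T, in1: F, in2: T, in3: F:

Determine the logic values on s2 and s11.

s2 = in3 AND in0 AND in2 = F AND T AND T = F
s4 = NOT in3 = NOT F = T
s11 = in3 OR s4 = F OR T = T

s2 = F, s11 = T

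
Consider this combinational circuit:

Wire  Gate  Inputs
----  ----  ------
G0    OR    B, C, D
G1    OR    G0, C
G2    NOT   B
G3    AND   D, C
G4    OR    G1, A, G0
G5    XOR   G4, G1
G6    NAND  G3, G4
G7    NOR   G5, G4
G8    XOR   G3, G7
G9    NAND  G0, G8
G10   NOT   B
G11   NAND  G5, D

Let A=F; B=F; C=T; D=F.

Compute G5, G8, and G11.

G5 = F; G8 = F; G11 = T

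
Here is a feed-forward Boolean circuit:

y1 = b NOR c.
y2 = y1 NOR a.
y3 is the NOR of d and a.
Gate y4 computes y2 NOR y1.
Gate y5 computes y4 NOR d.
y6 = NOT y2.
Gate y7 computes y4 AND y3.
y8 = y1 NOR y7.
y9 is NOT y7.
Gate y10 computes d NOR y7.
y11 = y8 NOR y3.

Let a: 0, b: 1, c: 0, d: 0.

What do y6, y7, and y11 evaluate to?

y6 = 0, y7 = 0, y11 = 0

y1 = b NOR c = 1 NOR 0 = 0
y2 = y1 NOR a = 0 NOR 0 = 1
y3 = d NOR a = 0 NOR 0 = 1
y4 = y2 NOR y1 = 1 NOR 0 = 0
y6 = NOT y2 = NOT 1 = 0
y7 = y4 AND y3 = 0 AND 1 = 0
y8 = y1 NOR y7 = 0 NOR 0 = 1
y11 = y8 NOR y3 = 1 NOR 1 = 0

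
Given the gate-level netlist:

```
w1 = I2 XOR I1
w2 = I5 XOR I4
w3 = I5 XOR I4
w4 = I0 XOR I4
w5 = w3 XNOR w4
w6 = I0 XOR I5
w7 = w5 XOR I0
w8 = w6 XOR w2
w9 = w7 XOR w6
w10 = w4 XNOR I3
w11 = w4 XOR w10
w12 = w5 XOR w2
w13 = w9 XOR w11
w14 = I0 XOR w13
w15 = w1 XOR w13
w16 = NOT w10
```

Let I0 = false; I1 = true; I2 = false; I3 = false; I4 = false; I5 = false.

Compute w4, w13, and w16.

w3 = I5 XOR I4 = false XOR false = false
w4 = I0 XOR I4 = false XOR false = false
w5 = w3 XNOR w4 = false XNOR false = true
w6 = I0 XOR I5 = false XOR false = false
w7 = w5 XOR I0 = true XOR false = true
w9 = w7 XOR w6 = true XOR false = true
w10 = w4 XNOR I3 = false XNOR false = true
w11 = w4 XOR w10 = false XOR true = true
w13 = w9 XOR w11 = true XOR true = false
w16 = NOT w10 = NOT true = false

w4 = false  w13 = false  w16 = false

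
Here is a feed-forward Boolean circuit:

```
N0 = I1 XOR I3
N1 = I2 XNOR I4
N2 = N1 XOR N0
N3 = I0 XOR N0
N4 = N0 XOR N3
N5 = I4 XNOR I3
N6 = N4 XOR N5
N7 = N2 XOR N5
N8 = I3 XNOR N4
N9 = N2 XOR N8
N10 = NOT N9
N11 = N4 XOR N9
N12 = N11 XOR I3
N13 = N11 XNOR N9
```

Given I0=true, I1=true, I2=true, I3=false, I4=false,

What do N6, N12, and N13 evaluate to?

N0 = I1 XOR I3 = true XOR false = true
N1 = I2 XNOR I4 = true XNOR false = false
N2 = N1 XOR N0 = false XOR true = true
N3 = I0 XOR N0 = true XOR true = false
N4 = N0 XOR N3 = true XOR false = true
N5 = I4 XNOR I3 = false XNOR false = true
N6 = N4 XOR N5 = true XOR true = false
N8 = I3 XNOR N4 = false XNOR true = false
N9 = N2 XOR N8 = true XOR false = true
N11 = N4 XOR N9 = true XOR true = false
N12 = N11 XOR I3 = false XOR false = false
N13 = N11 XNOR N9 = false XNOR true = false

N6 = false, N12 = false, N13 = false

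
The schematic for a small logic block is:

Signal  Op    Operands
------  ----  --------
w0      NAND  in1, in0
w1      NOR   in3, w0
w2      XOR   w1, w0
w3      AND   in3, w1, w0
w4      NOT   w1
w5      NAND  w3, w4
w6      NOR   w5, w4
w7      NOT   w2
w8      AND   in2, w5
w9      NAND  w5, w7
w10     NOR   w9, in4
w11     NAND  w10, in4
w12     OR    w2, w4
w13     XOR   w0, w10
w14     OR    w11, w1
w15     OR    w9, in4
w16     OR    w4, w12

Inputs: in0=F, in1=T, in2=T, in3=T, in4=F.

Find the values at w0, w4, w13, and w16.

w0 = in1 NAND in0 = T NAND F = T
w1 = in3 NOR w0 = T NOR T = F
w2 = w1 XOR w0 = F XOR T = T
w3 = in3 AND w1 AND w0 = T AND F AND T = F
w4 = NOT w1 = NOT F = T
w5 = w3 NAND w4 = F NAND T = T
w7 = NOT w2 = NOT T = F
w9 = w5 NAND w7 = T NAND F = T
w10 = w9 NOR in4 = T NOR F = F
w12 = w2 OR w4 = T OR T = T
w13 = w0 XOR w10 = T XOR F = T
w16 = w4 OR w12 = T OR T = T

w0 = T; w4 = T; w13 = T; w16 = T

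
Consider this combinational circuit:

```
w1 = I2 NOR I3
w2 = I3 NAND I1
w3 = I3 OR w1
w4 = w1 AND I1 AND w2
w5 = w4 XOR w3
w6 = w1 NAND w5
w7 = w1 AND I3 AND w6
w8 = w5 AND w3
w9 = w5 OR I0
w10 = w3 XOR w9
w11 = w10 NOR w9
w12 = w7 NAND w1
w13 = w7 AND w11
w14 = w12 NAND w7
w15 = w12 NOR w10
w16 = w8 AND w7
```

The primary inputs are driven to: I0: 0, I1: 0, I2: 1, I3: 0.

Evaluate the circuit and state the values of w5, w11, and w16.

w1 = I2 NOR I3 = 1 NOR 0 = 0
w2 = I3 NAND I1 = 0 NAND 0 = 1
w3 = I3 OR w1 = 0 OR 0 = 0
w4 = w1 AND I1 AND w2 = 0 AND 0 AND 1 = 0
w5 = w4 XOR w3 = 0 XOR 0 = 0
w6 = w1 NAND w5 = 0 NAND 0 = 1
w7 = w1 AND I3 AND w6 = 0 AND 0 AND 1 = 0
w8 = w5 AND w3 = 0 AND 0 = 0
w9 = w5 OR I0 = 0 OR 0 = 0
w10 = w3 XOR w9 = 0 XOR 0 = 0
w11 = w10 NOR w9 = 0 NOR 0 = 1
w16 = w8 AND w7 = 0 AND 0 = 0

w5 = 0, w11 = 1, w16 = 0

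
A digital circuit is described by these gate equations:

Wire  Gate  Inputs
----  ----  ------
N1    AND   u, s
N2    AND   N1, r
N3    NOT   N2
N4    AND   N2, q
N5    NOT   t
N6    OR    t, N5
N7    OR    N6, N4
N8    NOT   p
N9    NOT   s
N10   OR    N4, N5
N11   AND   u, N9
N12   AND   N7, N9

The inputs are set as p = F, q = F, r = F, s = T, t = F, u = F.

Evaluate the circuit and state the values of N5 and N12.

N5 = T; N12 = F

N1 = u AND s = F AND T = F
N2 = N1 AND r = F AND F = F
N4 = N2 AND q = F AND F = F
N5 = NOT t = NOT F = T
N6 = t OR N5 = F OR T = T
N7 = N6 OR N4 = T OR F = T
N9 = NOT s = NOT T = F
N12 = N7 AND N9 = T AND F = F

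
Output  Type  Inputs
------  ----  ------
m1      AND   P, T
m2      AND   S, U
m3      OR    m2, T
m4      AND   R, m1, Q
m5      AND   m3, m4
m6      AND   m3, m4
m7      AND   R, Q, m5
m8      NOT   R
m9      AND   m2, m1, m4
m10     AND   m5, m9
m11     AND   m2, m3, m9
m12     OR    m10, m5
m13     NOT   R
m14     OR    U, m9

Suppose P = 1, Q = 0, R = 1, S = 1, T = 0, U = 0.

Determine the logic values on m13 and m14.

m13 = 0, m14 = 0

m1 = P AND T = 1 AND 0 = 0
m2 = S AND U = 1 AND 0 = 0
m4 = R AND m1 AND Q = 1 AND 0 AND 0 = 0
m9 = m2 AND m1 AND m4 = 0 AND 0 AND 0 = 0
m13 = NOT R = NOT 1 = 0
m14 = U OR m9 = 0 OR 0 = 0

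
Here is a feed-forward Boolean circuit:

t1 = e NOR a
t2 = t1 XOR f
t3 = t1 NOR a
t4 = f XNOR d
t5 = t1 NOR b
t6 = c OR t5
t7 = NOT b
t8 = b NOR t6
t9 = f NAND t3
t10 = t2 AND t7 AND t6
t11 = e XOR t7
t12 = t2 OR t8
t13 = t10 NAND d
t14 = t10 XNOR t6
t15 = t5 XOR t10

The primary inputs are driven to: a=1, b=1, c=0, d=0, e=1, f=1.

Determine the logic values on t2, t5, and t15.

t2 = 1  t5 = 0  t15 = 0

t1 = e NOR a = 1 NOR 1 = 0
t2 = t1 XOR f = 0 XOR 1 = 1
t5 = t1 NOR b = 0 NOR 1 = 0
t6 = c OR t5 = 0 OR 0 = 0
t7 = NOT b = NOT 1 = 0
t10 = t2 AND t7 AND t6 = 1 AND 0 AND 0 = 0
t15 = t5 XOR t10 = 0 XOR 0 = 0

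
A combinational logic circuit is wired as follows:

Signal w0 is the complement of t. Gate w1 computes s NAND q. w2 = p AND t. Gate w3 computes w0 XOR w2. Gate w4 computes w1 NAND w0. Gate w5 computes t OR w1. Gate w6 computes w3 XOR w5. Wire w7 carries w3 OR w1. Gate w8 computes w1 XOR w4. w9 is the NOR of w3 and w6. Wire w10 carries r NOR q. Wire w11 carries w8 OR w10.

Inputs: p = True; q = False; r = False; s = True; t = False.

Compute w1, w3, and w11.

w1 = True; w3 = True; w11 = True

w0 = NOT t = NOT False = True
w1 = s NAND q = True NAND False = True
w2 = p AND t = True AND False = False
w3 = w0 XOR w2 = True XOR False = True
w4 = w1 NAND w0 = True NAND True = False
w8 = w1 XOR w4 = True XOR False = True
w10 = r NOR q = False NOR False = True
w11 = w8 OR w10 = True OR True = True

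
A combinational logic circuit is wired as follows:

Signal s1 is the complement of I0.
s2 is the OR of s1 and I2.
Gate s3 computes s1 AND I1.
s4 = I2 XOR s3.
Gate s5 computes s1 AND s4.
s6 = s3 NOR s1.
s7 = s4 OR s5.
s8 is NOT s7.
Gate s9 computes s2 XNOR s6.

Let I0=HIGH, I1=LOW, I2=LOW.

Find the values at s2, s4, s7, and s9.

s2 = LOW, s4 = LOW, s7 = LOW, s9 = LOW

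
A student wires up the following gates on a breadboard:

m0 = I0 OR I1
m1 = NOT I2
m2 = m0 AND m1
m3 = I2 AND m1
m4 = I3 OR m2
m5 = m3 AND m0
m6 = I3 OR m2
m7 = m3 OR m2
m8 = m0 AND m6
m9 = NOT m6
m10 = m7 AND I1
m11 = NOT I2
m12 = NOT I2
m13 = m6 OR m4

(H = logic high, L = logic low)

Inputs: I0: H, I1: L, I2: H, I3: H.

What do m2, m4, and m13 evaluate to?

m0 = I0 OR I1 = H OR L = H
m1 = NOT I2 = NOT H = L
m2 = m0 AND m1 = H AND L = L
m4 = I3 OR m2 = H OR L = H
m6 = I3 OR m2 = H OR L = H
m13 = m6 OR m4 = H OR H = H

m2 = L, m4 = H, m13 = H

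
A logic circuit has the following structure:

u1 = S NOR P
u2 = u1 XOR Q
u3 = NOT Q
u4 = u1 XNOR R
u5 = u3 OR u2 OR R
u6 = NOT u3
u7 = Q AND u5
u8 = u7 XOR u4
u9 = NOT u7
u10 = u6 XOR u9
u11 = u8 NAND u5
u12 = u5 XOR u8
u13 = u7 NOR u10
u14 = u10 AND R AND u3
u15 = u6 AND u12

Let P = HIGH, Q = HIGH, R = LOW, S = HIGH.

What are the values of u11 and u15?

u11 = HIGH, u15 = HIGH

u1 = S NOR P = HIGH NOR HIGH = LOW
u2 = u1 XOR Q = LOW XOR HIGH = HIGH
u3 = NOT Q = NOT HIGH = LOW
u4 = u1 XNOR R = LOW XNOR LOW = HIGH
u5 = u3 OR u2 OR R = LOW OR HIGH OR LOW = HIGH
u6 = NOT u3 = NOT LOW = HIGH
u7 = Q AND u5 = HIGH AND HIGH = HIGH
u8 = u7 XOR u4 = HIGH XOR HIGH = LOW
u11 = u8 NAND u5 = LOW NAND HIGH = HIGH
u12 = u5 XOR u8 = HIGH XOR LOW = HIGH
u15 = u6 AND u12 = HIGH AND HIGH = HIGH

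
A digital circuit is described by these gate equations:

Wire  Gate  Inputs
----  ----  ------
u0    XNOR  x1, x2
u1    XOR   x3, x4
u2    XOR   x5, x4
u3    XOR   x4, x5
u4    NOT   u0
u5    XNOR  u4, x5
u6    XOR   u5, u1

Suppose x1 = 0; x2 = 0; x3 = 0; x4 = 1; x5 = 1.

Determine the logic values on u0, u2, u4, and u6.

u0 = 1, u2 = 0, u4 = 0, u6 = 1

u0 = x1 XNOR x2 = 0 XNOR 0 = 1
u1 = x3 XOR x4 = 0 XOR 1 = 1
u2 = x5 XOR x4 = 1 XOR 1 = 0
u4 = NOT u0 = NOT 1 = 0
u5 = u4 XNOR x5 = 0 XNOR 1 = 0
u6 = u5 XOR u1 = 0 XOR 1 = 1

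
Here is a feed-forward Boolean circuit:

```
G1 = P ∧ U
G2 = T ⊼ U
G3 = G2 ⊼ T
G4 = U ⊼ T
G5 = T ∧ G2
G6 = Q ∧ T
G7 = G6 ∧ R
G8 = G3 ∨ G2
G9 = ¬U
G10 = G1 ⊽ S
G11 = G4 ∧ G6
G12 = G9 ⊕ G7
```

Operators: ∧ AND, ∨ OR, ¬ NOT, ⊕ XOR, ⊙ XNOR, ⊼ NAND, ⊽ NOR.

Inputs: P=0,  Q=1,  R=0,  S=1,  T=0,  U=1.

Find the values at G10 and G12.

G10 = 0, G12 = 0

G1 = P AND U = 0 AND 1 = 0
G6 = Q AND T = 1 AND 0 = 0
G7 = G6 AND R = 0 AND 0 = 0
G9 = NOT U = NOT 1 = 0
G10 = G1 NOR S = 0 NOR 1 = 0
G12 = G9 XOR G7 = 0 XOR 0 = 0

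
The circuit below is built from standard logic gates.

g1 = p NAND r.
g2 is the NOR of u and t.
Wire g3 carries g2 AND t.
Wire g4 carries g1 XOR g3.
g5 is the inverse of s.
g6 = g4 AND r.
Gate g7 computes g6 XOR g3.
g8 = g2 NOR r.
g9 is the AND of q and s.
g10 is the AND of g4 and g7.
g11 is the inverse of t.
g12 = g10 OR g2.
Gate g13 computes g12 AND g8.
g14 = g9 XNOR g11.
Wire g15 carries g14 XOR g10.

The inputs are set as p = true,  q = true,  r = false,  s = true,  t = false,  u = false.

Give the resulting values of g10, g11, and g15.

g10 = false, g11 = true, g15 = true

g1 = p NAND r = true NAND false = true
g2 = u NOR t = false NOR false = true
g3 = g2 AND t = true AND false = false
g4 = g1 XOR g3 = true XOR false = true
g6 = g4 AND r = true AND false = false
g7 = g6 XOR g3 = false XOR false = false
g9 = q AND s = true AND true = true
g10 = g4 AND g7 = true AND false = false
g11 = NOT t = NOT false = true
g14 = g9 XNOR g11 = true XNOR true = true
g15 = g14 XOR g10 = true XOR false = true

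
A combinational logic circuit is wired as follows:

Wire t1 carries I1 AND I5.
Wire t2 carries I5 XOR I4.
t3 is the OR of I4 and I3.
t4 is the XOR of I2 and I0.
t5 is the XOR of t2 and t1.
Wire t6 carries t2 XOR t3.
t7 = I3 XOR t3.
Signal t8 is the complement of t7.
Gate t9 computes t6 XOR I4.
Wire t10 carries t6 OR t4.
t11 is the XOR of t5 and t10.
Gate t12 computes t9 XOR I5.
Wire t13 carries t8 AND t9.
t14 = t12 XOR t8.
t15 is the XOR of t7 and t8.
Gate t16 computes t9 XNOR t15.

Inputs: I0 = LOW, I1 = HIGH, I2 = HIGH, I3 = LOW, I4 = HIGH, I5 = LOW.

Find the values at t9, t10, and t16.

t2 = I5 XOR I4 = LOW XOR HIGH = HIGH
t3 = I4 OR I3 = HIGH OR LOW = HIGH
t4 = I2 XOR I0 = HIGH XOR LOW = HIGH
t6 = t2 XOR t3 = HIGH XOR HIGH = LOW
t7 = I3 XOR t3 = LOW XOR HIGH = HIGH
t8 = NOT t7 = NOT HIGH = LOW
t9 = t6 XOR I4 = LOW XOR HIGH = HIGH
t10 = t6 OR t4 = LOW OR HIGH = HIGH
t15 = t7 XOR t8 = HIGH XOR LOW = HIGH
t16 = t9 XNOR t15 = HIGH XNOR HIGH = HIGH

t9 = HIGH  t10 = HIGH  t16 = HIGH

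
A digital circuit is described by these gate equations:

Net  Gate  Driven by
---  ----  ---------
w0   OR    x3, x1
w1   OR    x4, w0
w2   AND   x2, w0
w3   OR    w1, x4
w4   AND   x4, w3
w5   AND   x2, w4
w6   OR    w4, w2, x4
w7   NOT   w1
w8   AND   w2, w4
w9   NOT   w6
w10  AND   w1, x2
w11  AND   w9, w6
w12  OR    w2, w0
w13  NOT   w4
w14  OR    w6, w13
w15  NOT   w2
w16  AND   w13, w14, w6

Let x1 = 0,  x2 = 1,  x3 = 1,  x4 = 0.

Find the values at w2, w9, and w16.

w0 = x3 OR x1 = 1 OR 0 = 1
w1 = x4 OR w0 = 0 OR 1 = 1
w2 = x2 AND w0 = 1 AND 1 = 1
w3 = w1 OR x4 = 1 OR 0 = 1
w4 = x4 AND w3 = 0 AND 1 = 0
w6 = w4 OR w2 OR x4 = 0 OR 1 OR 0 = 1
w9 = NOT w6 = NOT 1 = 0
w13 = NOT w4 = NOT 0 = 1
w14 = w6 OR w13 = 1 OR 1 = 1
w16 = w13 AND w14 AND w6 = 1 AND 1 AND 1 = 1

w2 = 1, w9 = 0, w16 = 1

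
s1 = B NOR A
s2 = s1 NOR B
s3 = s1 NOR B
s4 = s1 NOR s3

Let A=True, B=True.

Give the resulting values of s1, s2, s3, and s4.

s1 = B NOR A = True NOR True = False
s2 = s1 NOR B = False NOR True = False
s3 = s1 NOR B = False NOR True = False
s4 = s1 NOR s3 = False NOR False = True

s1 = False  s2 = False  s3 = False  s4 = True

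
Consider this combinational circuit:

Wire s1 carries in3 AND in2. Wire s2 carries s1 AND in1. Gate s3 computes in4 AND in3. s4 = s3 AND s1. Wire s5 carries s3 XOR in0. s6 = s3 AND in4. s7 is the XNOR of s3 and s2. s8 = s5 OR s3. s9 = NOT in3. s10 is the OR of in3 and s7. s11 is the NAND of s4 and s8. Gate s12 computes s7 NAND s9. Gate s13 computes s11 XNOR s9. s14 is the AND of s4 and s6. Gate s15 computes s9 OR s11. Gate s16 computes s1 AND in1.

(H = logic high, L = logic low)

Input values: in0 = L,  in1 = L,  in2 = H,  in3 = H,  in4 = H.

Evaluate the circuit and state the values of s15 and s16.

s15 = L; s16 = L

s1 = in3 AND in2 = H AND H = H
s3 = in4 AND in3 = H AND H = H
s4 = s3 AND s1 = H AND H = H
s5 = s3 XOR in0 = H XOR L = H
s8 = s5 OR s3 = H OR H = H
s9 = NOT in3 = NOT H = L
s11 = s4 NAND s8 = H NAND H = L
s15 = s9 OR s11 = L OR L = L
s16 = s1 AND in1 = H AND L = L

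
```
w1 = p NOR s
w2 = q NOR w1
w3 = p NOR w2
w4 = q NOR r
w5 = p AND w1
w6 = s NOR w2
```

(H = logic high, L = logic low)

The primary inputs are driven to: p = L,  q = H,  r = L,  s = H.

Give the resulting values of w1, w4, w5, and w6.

w1 = L, w4 = L, w5 = L, w6 = L

w1 = p NOR s = L NOR H = L
w2 = q NOR w1 = H NOR L = L
w4 = q NOR r = H NOR L = L
w5 = p AND w1 = L AND L = L
w6 = s NOR w2 = H NOR L = L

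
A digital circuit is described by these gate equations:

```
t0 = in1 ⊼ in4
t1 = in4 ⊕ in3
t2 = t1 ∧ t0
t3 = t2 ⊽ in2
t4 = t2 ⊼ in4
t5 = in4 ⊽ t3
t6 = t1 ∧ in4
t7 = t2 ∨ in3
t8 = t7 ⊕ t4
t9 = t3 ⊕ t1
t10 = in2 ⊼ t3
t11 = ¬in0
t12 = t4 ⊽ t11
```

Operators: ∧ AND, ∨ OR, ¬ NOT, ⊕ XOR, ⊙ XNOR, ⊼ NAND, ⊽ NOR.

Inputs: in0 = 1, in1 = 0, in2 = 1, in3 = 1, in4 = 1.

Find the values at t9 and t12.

t0 = in1 NAND in4 = 0 NAND 1 = 1
t1 = in4 XOR in3 = 1 XOR 1 = 0
t2 = t1 AND t0 = 0 AND 1 = 0
t3 = t2 NOR in2 = 0 NOR 1 = 0
t4 = t2 NAND in4 = 0 NAND 1 = 1
t9 = t3 XOR t1 = 0 XOR 0 = 0
t11 = NOT in0 = NOT 1 = 0
t12 = t4 NOR t11 = 1 NOR 0 = 0

t9 = 0, t12 = 0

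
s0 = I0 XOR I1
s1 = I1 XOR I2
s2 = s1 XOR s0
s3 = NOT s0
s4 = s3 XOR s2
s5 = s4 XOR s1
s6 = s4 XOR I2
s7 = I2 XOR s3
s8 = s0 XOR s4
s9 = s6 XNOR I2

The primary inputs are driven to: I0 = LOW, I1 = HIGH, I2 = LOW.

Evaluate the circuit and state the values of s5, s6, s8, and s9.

s5 = HIGH, s6 = LOW, s8 = HIGH, s9 = HIGH

s0 = I0 XOR I1 = LOW XOR HIGH = HIGH
s1 = I1 XOR I2 = HIGH XOR LOW = HIGH
s2 = s1 XOR s0 = HIGH XOR HIGH = LOW
s3 = NOT s0 = NOT HIGH = LOW
s4 = s3 XOR s2 = LOW XOR LOW = LOW
s5 = s4 XOR s1 = LOW XOR HIGH = HIGH
s6 = s4 XOR I2 = LOW XOR LOW = LOW
s8 = s0 XOR s4 = HIGH XOR LOW = HIGH
s9 = s6 XNOR I2 = LOW XNOR LOW = HIGH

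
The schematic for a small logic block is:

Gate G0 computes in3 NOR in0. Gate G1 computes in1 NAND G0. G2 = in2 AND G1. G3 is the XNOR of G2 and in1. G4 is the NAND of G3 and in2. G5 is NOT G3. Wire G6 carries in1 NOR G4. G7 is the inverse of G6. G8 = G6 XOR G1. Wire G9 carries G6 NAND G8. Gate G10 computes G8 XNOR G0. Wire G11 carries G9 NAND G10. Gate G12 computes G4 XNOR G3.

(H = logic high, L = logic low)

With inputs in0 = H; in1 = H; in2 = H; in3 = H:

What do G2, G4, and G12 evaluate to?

G2 = H; G4 = L; G12 = L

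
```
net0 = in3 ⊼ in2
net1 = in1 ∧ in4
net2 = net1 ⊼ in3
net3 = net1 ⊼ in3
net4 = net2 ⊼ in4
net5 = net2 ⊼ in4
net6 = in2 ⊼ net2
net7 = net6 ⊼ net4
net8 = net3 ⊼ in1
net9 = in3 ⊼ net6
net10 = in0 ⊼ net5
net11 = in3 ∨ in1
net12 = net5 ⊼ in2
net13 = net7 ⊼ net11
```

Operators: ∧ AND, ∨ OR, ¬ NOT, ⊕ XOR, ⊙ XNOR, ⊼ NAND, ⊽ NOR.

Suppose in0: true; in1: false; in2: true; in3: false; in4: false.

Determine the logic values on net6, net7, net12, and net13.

net6 = false, net7 = true, net12 = false, net13 = true

net1 = in1 AND in4 = false AND false = false
net2 = net1 NAND in3 = false NAND false = true
net4 = net2 NAND in4 = true NAND false = true
net5 = net2 NAND in4 = true NAND false = true
net6 = in2 NAND net2 = true NAND true = false
net7 = net6 NAND net4 = false NAND true = true
net11 = in3 OR in1 = false OR false = false
net12 = net5 NAND in2 = true NAND true = false
net13 = net7 NAND net11 = true NAND false = true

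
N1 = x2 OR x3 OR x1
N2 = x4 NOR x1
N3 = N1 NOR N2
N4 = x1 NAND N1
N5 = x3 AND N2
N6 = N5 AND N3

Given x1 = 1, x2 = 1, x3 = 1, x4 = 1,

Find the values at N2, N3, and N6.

N1 = x2 OR x3 OR x1 = 1 OR 1 OR 1 = 1
N2 = x4 NOR x1 = 1 NOR 1 = 0
N3 = N1 NOR N2 = 1 NOR 0 = 0
N5 = x3 AND N2 = 1 AND 0 = 0
N6 = N5 AND N3 = 0 AND 0 = 0

N2 = 0, N3 = 0, N6 = 0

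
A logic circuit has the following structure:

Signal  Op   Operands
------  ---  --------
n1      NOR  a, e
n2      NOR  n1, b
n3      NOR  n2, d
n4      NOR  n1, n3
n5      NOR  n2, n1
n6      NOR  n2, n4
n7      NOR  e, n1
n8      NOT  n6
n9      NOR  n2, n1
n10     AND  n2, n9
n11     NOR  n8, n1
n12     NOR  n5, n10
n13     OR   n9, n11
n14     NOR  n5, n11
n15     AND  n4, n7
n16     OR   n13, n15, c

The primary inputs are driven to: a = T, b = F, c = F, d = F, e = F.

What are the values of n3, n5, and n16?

n3 = F; n5 = F; n16 = T

n1 = a NOR e = T NOR F = F
n2 = n1 NOR b = F NOR F = T
n3 = n2 NOR d = T NOR F = F
n4 = n1 NOR n3 = F NOR F = T
n5 = n2 NOR n1 = T NOR F = F
n6 = n2 NOR n4 = T NOR T = F
n7 = e NOR n1 = F NOR F = T
n8 = NOT n6 = NOT F = T
n9 = n2 NOR n1 = T NOR F = F
n11 = n8 NOR n1 = T NOR F = F
n13 = n9 OR n11 = F OR F = F
n15 = n4 AND n7 = T AND T = T
n16 = n13 OR n15 OR c = F OR T OR F = T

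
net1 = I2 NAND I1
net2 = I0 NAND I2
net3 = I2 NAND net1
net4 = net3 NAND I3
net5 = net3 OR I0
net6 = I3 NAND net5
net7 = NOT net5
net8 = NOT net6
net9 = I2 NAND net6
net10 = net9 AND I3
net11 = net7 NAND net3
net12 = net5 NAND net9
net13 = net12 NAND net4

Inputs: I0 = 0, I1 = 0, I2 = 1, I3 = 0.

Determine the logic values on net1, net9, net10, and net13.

net1 = 1, net9 = 0, net10 = 0, net13 = 0

net1 = I2 NAND I1 = 1 NAND 0 = 1
net3 = I2 NAND net1 = 1 NAND 1 = 0
net4 = net3 NAND I3 = 0 NAND 0 = 1
net5 = net3 OR I0 = 0 OR 0 = 0
net6 = I3 NAND net5 = 0 NAND 0 = 1
net9 = I2 NAND net6 = 1 NAND 1 = 0
net10 = net9 AND I3 = 0 AND 0 = 0
net12 = net5 NAND net9 = 0 NAND 0 = 1
net13 = net12 NAND net4 = 1 NAND 1 = 0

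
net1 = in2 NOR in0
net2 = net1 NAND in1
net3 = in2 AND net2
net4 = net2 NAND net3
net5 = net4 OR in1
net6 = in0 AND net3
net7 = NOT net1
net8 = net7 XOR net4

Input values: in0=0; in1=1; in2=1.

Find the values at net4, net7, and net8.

net4 = 0, net7 = 1, net8 = 1

net1 = in2 NOR in0 = 1 NOR 0 = 0
net2 = net1 NAND in1 = 0 NAND 1 = 1
net3 = in2 AND net2 = 1 AND 1 = 1
net4 = net2 NAND net3 = 1 NAND 1 = 0
net7 = NOT net1 = NOT 0 = 1
net8 = net7 XOR net4 = 1 XOR 0 = 1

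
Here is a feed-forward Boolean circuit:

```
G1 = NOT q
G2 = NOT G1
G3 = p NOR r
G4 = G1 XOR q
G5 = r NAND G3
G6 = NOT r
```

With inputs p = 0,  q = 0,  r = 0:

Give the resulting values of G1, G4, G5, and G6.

G1 = NOT q = NOT 0 = 1
G3 = p NOR r = 0 NOR 0 = 1
G4 = G1 XOR q = 1 XOR 0 = 1
G5 = r NAND G3 = 0 NAND 1 = 1
G6 = NOT r = NOT 0 = 1

G1 = 1  G4 = 1  G5 = 1  G6 = 1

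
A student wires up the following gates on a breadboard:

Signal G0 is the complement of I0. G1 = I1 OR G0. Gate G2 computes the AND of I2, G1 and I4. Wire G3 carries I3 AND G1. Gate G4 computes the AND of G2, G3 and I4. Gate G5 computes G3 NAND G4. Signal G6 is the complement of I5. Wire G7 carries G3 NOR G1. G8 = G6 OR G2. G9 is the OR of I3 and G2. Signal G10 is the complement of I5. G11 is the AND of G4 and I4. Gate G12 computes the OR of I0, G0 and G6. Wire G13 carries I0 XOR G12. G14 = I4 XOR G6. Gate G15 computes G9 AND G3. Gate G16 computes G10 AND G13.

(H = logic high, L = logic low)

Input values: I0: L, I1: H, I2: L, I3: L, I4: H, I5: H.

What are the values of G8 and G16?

G8 = L  G16 = L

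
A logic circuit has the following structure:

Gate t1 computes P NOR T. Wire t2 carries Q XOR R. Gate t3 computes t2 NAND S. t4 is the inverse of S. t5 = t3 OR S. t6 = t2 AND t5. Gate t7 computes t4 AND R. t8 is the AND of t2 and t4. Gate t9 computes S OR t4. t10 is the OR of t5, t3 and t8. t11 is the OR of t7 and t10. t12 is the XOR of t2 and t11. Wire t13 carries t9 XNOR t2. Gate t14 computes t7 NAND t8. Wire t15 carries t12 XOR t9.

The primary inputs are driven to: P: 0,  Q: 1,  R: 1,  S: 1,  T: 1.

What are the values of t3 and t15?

t3 = 1; t15 = 0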